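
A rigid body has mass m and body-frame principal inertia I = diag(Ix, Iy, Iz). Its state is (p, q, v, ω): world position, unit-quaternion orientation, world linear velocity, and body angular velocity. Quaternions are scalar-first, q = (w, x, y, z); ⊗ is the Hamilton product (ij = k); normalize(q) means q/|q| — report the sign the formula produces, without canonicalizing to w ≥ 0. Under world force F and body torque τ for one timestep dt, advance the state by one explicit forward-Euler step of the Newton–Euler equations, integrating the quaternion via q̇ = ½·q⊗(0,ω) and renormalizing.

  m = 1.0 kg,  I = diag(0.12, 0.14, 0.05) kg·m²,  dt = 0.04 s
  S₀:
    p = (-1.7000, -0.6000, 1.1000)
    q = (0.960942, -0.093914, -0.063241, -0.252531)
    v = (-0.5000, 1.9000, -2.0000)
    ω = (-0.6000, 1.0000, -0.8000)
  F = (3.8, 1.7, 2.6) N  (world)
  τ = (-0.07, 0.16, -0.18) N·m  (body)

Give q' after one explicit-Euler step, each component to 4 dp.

Hamilton product q⊗(0,ω) = (-0.1951322, -0.2734414, 1.0373294, -0.9006122)
q + ½dt·q⊗(0,ω), renormalized = (0.9567, -0.0993, -0.0425, -0.2704)

q' = (0.9567, -0.0993, -0.0425, -0.2704)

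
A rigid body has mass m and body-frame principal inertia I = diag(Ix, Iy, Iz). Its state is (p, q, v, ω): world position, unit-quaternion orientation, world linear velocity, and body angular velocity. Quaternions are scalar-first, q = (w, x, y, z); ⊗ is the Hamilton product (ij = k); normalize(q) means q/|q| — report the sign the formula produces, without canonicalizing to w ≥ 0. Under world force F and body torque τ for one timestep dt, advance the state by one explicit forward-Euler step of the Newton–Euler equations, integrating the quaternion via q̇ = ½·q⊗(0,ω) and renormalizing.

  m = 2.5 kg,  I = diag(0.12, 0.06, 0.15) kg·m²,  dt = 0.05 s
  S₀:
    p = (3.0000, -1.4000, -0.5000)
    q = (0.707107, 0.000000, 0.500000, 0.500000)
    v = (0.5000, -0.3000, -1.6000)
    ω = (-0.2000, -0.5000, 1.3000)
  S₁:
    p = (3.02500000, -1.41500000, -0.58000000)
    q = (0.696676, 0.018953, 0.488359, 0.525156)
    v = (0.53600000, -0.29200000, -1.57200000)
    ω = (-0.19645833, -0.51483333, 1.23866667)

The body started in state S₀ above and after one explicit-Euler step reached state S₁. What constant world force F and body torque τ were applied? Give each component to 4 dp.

F = (1.8000, 0.4000, 1.4000)
τ = (-0.0500, -0.0100, -0.1900)

ω₁ − ω₀ = (0.00354167, -0.01483333, -0.06133333)
applied torque τ = (-0.0500, -0.0100, -0.1900)
v₁ − v₀ = (0.03600000, 0.00800000, 0.02800000)
applied force F = (1.8000, 0.4000, 1.4000)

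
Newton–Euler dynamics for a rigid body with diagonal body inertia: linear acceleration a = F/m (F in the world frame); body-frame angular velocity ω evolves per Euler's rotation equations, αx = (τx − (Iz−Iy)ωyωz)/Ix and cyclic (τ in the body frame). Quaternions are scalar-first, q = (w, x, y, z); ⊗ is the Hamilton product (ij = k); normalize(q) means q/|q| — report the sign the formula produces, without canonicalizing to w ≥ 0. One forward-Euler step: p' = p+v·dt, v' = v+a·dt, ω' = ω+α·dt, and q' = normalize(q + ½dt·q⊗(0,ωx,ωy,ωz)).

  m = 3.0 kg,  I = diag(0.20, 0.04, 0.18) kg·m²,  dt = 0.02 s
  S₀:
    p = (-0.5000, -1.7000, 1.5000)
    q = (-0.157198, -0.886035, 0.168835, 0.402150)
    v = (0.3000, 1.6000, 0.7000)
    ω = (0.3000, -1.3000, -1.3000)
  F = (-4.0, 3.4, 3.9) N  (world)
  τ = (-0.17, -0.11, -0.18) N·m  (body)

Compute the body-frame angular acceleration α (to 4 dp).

α = (-2.0330, -2.5550, -1.3467)

gyro term ω×Iω = (0.2366, -0.0078, 0.0624)
(τ − ω×Iω)/I = (-2.0330, -2.5550, -1.3467)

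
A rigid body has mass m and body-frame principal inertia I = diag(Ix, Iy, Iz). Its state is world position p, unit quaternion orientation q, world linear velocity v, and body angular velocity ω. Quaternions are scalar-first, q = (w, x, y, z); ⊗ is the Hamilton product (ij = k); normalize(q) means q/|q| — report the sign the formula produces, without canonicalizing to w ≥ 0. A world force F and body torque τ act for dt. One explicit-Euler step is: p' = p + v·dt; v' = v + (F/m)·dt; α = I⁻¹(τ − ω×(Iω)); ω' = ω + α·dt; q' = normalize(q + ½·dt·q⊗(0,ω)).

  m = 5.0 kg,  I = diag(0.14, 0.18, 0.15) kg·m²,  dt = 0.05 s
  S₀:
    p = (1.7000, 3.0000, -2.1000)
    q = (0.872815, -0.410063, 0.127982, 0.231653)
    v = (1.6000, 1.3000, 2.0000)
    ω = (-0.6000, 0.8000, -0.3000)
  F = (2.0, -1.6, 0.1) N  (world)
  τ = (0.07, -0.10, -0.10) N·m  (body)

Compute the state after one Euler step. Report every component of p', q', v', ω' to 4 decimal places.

a = (0.4000, -0.3200, 0.0200)
new position p' = (1.7800, 3.0650, -2.0000)
v' = v + a·dt = (1.6200, 1.2840, 2.0010)
gyro term ω×Iω = (0.0072, -0.0018, -0.0192)
α = I⁻¹(τ − ω×Iω) = (0.4486, -0.5456, -0.5387)
ω' = ω + α·dt = (-0.5776, 0.7727, -0.3269)
Hamilton product q⊗(0,ω) = (-0.2789275, -0.7474060, 0.4362413, -0.5131057)
updated quaternion q' = (0.8655, -0.4286, 0.1388, 0.2188)

p' = (1.7800, 3.0650, -2.0000)
q' = (0.8655, -0.4286, 0.1388, 0.2188)
v' = (1.6200, 1.2840, 2.0010)
ω' = (-0.5776, 0.7727, -0.3269)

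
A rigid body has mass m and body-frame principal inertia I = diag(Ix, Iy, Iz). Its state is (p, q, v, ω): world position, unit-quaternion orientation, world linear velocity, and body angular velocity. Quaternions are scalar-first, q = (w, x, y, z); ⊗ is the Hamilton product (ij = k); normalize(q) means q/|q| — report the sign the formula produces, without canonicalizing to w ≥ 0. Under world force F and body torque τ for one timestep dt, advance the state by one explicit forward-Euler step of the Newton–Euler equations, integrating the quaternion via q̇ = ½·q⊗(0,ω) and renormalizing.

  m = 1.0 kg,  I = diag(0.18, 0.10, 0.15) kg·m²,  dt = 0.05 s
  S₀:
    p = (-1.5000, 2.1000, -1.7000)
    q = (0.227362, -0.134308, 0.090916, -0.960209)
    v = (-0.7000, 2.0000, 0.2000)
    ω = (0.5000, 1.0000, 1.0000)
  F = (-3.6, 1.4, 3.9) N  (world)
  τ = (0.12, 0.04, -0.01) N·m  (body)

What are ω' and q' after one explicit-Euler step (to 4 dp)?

ω' = (0.5194, 1.0125, 1.0100)
q' = (0.2506, -0.1051, 0.0879, -0.9583)

angular accel α = (0.3889, 0.2500, 0.2000)
new body rate ω' = (0.5194, 1.0125, 1.0100)
Hamilton product q⊗(0,ω) = (0.9364470, 1.1648060, -0.1184345, 0.0475960)
q' = normalize(q + ½dt·q⊗(0,ω)) = (0.2506, -0.1051, 0.0879, -0.9583)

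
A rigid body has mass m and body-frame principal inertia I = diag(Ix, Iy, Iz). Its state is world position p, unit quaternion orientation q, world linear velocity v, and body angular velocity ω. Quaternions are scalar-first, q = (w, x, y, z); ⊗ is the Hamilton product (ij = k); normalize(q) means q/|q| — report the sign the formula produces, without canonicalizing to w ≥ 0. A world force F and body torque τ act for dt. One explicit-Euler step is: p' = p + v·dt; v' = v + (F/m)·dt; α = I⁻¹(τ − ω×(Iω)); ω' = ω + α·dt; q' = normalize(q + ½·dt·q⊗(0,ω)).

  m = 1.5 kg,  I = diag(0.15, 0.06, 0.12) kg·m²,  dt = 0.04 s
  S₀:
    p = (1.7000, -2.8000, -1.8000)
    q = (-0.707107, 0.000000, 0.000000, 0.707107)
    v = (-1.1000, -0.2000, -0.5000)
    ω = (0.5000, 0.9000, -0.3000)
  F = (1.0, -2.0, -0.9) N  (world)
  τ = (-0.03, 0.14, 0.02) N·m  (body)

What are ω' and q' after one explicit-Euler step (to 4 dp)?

gyro term ω×Iω = (-0.0162, -0.0045, -0.0405)
angular accel α = (-0.0920, 2.4083, 0.5042)
new body rate ω' = (0.4963, 0.9963, -0.2798)
q⊗(0,ω) = (0.2121321, -0.9899498, -0.2828428, 0.2121321)
q + ½dt·q⊗(0,ω), renormalized = (-0.7027, -0.0198, -0.0057, 0.7112)

ω' = (0.4963, 0.9963, -0.2798)
q' = (-0.7027, -0.0198, -0.0057, 0.7112)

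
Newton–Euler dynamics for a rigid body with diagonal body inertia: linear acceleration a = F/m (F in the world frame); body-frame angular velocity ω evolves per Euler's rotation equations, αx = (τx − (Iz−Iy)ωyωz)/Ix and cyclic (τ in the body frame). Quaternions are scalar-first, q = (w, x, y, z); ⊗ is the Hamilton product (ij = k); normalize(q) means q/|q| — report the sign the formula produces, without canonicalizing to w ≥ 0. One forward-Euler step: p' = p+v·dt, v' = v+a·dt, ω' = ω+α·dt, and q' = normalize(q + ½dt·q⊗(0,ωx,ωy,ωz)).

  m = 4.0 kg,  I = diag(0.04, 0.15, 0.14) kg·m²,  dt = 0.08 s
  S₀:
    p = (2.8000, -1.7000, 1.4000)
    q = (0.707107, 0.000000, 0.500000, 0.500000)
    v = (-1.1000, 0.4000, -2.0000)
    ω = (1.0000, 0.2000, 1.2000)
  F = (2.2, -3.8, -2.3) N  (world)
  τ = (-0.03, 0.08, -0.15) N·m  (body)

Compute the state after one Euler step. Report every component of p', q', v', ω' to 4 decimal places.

p' = (2.7120, -1.6680, 1.2400)
q' = (0.6778, 0.0482, 0.5246, 0.5129)
v' = (-1.0560, 0.3240, -2.0460)
ω' = (0.9448, 0.3067, 1.1017)

linear accel F/m = (0.5500, -0.9500, -0.5750)
p' = p + v·dt = (2.7120, -1.6680, 1.2400)
new velocity v' = (-1.0560, 0.3240, -2.0460)
ω×(Iω) gyroscopic = (-0.0024, -0.1200, 0.0220)
(τ − ω×Iω)/I = (-0.6900, 1.3333, -1.2286)
ω' = ω + α·dt = (0.9448, 0.3067, 1.1017)
Hamilton product q⊗(0,ω) = (-0.7000000, 1.2071070, 0.6414214, 0.3485284)
q + ½dt·q⊗(0,ω), renormalized = (0.6778, 0.0482, 0.5246, 0.5129)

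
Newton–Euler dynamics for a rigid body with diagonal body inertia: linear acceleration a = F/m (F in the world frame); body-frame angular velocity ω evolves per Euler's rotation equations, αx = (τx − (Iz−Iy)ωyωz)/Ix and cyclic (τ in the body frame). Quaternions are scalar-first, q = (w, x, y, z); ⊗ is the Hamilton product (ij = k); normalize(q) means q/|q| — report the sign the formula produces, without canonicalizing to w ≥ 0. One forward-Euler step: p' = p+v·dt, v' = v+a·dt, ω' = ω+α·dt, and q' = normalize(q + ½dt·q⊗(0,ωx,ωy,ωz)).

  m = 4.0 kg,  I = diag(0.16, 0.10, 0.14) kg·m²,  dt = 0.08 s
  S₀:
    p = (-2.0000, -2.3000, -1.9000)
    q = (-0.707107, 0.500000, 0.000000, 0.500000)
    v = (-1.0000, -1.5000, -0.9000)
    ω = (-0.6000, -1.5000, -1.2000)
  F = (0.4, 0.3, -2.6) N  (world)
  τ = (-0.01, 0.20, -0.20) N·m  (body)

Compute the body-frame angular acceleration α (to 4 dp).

ω×(Iω) gyroscopic = (0.0720, 0.0144, -0.0540)
angular accel α = (-0.5125, 1.8560, -1.0429)

α = (-0.5125, 1.8560, -1.0429)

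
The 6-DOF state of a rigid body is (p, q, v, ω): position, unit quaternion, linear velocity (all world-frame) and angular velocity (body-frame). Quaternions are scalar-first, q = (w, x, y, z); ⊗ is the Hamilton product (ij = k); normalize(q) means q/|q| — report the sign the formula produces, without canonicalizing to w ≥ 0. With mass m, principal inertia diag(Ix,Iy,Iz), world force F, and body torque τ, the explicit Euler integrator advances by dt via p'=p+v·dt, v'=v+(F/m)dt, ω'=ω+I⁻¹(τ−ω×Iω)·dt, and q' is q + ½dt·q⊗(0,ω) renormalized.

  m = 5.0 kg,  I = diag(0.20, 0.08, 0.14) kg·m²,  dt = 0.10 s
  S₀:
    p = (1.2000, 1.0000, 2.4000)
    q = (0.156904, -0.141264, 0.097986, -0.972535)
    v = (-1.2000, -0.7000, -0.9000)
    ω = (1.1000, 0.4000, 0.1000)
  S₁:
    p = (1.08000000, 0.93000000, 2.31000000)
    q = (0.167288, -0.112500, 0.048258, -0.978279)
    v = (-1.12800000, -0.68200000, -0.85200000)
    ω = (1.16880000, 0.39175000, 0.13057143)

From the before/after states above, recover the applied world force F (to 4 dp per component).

F = (3.6000, 0.9000, 2.4000)

Δv = v₁−v₀ = (0.07200000, 0.01800000, 0.04800000)
applied force F = (3.6000, 0.9000, 2.4000)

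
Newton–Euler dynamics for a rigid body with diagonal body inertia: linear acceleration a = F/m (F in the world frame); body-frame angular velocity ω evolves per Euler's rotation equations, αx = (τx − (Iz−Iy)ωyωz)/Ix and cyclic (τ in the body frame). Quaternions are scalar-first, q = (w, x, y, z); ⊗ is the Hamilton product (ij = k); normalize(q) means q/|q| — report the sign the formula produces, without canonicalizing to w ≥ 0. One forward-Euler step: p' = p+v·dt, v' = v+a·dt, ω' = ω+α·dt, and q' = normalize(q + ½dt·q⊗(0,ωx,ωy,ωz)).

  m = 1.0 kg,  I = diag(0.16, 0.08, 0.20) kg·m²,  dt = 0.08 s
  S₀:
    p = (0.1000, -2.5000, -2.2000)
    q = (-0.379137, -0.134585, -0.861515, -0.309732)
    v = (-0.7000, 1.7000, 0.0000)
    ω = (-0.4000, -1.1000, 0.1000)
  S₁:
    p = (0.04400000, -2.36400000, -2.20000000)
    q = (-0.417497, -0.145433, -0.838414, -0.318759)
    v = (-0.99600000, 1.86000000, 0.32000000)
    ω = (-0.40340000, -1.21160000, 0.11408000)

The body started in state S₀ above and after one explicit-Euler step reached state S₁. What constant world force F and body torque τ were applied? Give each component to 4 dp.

F = (-3.7000, 2.0000, 4.0000)
τ = (-0.0200, -0.1100, 0.0000)

velocity change Δv = (-0.29600000, 0.16000000, 0.32000000)
applied force F = (-3.7000, 2.0000, 4.0000)
ω₁ − ω₀ = (-0.00340000, -0.11160000, 0.01408000)
gyro term ω₀×Iω₀ = (-0.0132, 0.0016, -0.0352)
τ = I·(Δω/dt) + ω₀×(Iω₀) = (-0.0200, -0.1100, 0.0000)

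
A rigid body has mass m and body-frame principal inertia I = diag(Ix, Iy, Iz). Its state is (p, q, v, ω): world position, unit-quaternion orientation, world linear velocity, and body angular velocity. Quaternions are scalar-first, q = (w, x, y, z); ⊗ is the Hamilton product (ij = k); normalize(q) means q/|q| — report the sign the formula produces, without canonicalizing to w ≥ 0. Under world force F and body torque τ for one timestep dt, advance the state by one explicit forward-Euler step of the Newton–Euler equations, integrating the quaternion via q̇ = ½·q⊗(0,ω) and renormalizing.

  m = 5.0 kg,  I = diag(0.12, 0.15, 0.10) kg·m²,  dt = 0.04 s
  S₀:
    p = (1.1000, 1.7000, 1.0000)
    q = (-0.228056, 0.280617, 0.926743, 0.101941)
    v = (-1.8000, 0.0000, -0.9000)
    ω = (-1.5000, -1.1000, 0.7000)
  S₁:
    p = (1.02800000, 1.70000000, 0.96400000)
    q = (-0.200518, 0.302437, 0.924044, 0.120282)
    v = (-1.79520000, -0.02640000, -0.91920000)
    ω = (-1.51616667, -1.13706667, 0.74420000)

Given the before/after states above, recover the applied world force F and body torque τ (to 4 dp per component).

F = (0.6000, -3.3000, -2.4000)
τ = (-0.0100, -0.1600, 0.1600)

velocity change Δv = (0.00480000, -0.02640000, -0.01920000)
applied force F = (0.6000, -3.3000, -2.4000)
Δω = ω₁−ω₀ = (-0.01616667, -0.03706667, 0.04420000)
ω₀×(Iω₀) = (0.0385, -0.0210, 0.0495)
applied torque τ = (-0.0100, -0.1600, 0.1600)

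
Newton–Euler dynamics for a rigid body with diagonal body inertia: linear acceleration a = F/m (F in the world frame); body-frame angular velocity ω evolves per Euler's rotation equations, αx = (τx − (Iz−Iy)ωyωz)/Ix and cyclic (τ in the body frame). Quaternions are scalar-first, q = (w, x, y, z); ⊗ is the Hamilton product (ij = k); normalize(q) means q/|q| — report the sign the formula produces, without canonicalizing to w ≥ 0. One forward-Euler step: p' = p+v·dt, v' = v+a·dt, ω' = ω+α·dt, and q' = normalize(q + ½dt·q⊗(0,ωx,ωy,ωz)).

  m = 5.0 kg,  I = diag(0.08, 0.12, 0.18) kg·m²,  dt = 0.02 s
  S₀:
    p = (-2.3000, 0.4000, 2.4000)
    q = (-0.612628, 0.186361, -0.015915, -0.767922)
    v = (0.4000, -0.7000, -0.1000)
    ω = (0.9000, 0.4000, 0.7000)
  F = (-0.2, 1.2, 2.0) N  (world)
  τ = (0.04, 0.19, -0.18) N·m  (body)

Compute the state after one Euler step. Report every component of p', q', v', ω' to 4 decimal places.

p' = (-2.2920, 0.3860, 2.3980)
q' = (-0.6088, 0.1838, -0.0266, -0.7713)
v' = (0.3992, -0.6952, -0.0920)
ω' = (0.9058, 0.4422, 0.6784)

a = (-0.0400, 0.2400, 0.4000)
p + v·dt = (-2.2920, 0.3860, 2.3980)
v' = v + a·dt = (0.3992, -0.6952, -0.0920)
ω×(Iω) gyroscopic = (0.0168, -0.0630, 0.0144)
angular accel α = (0.2900, 2.1083, -1.0800)
ω + α·dt = (0.9058, 0.4422, 0.6784)
2q̇ = q⊗(0,ω) = (0.3761865, -0.2553369, -1.0666337, -0.3399717)
q + ½dt·q⊗(0,ω), renormalized = (-0.6088, 0.1838, -0.0266, -0.7713)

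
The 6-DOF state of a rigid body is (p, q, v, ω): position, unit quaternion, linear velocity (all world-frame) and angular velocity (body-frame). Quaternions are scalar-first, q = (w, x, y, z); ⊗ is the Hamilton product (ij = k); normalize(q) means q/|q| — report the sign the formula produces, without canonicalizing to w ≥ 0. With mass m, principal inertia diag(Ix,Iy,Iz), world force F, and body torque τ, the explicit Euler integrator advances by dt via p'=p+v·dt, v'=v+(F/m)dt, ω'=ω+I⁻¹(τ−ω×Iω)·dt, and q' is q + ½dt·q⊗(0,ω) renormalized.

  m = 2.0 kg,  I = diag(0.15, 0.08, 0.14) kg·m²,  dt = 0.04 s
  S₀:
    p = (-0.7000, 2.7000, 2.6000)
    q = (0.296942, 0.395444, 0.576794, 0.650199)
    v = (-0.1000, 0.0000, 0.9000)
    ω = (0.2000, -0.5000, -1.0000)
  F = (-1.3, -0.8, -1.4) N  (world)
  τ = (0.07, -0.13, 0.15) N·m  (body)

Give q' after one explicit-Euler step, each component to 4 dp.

Hamilton product q⊗(0,ω) = (0.8595072, -0.1923061, 0.3770128, -0.6100228)
updated quaternion q' = (0.3141, 0.3915, 0.5842, 0.6378)

q' = (0.3141, 0.3915, 0.5842, 0.6378)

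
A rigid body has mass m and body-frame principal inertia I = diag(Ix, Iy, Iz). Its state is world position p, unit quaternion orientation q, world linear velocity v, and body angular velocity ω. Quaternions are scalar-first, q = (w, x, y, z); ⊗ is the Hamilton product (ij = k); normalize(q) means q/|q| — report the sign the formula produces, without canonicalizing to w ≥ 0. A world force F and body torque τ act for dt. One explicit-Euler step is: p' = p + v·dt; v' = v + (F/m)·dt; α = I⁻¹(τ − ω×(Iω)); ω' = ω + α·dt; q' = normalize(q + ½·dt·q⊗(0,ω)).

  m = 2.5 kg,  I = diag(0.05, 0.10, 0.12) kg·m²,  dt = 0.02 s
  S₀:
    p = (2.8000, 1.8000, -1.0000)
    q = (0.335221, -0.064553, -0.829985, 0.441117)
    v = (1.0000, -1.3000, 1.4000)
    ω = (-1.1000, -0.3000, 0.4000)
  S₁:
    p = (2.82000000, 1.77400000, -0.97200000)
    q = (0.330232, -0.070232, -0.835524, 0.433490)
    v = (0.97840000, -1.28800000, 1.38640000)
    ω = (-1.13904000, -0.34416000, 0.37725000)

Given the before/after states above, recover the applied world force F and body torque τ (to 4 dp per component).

F = (-2.7000, 1.5000, -1.7000)
τ = (-0.1000, -0.1900, -0.1200)

Δv = v₁−v₀ = (-0.02160000, 0.01200000, -0.01360000)
applied force F = (-2.7000, 1.5000, -1.7000)
ω₁ − ω₀ = (-0.03904000, -0.04416000, -0.02275000)
τ = I·(Δω/dt) + ω₀×(Iω₀) = (-0.1000, -0.1900, -0.1200)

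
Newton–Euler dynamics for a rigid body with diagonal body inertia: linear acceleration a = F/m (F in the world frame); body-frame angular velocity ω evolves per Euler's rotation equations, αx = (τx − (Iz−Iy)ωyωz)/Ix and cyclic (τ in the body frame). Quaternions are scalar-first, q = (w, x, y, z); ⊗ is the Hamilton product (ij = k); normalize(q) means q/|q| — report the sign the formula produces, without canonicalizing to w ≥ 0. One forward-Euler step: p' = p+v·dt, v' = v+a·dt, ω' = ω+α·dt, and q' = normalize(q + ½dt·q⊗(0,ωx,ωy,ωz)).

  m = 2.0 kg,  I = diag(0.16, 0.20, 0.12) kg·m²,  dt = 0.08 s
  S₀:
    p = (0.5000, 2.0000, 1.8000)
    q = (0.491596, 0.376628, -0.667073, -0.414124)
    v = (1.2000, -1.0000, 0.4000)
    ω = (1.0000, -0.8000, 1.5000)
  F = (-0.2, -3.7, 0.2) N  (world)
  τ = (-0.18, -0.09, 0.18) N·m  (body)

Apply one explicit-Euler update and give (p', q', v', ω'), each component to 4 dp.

p' = (0.5960, 1.9200, 1.8320)
q' = (0.4785, 0.3420, -0.7197, -0.3689)
v' = (1.1920, -1.1480, 0.4080)
ω' = (0.8620, -0.8600, 1.6413)

a = F/m = (-0.1000, -1.8500, 0.1000)
p + v·dt = (0.5960, 1.9200, 1.8320)
v + (F/m)dt = (1.1920, -1.1480, 0.4080)
gyro term ω×Iω = (0.0960, 0.0600, -0.0320)
α = I⁻¹(τ − ω×Iω) = (-1.7250, -0.7500, 1.7667)
ω' = ω + α·dt = (0.8620, -0.8600, 1.6413)
Hamilton product q⊗(0,ω) = (-0.2891004, -0.8403127, -1.3723428, 1.1031646)
updated quaternion q' = (0.4785, 0.3420, -0.7197, -0.3689)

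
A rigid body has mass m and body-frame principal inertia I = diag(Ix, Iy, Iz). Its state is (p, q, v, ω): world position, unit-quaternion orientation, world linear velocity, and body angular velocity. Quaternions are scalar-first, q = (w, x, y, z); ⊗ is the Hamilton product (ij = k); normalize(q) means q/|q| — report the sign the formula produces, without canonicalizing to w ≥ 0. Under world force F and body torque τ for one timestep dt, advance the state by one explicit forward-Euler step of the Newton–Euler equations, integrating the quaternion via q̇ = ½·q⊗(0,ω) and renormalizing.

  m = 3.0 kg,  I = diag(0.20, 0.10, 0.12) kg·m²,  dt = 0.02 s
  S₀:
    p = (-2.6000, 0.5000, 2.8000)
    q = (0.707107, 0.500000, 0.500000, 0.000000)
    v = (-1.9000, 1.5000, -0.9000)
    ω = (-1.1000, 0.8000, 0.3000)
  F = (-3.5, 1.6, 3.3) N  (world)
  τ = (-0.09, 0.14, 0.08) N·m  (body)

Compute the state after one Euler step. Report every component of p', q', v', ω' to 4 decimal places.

linear accel F/m = (-1.1667, 0.5333, 1.1000)
new position p' = (-2.6380, 0.5300, 2.7820)
new velocity v' = (-1.9233, 1.5107, -0.8780)
ω×(Iω) gyroscopic = (0.0048, -0.0264, 0.0880)
α = I⁻¹(τ − ω×Iω) = (-0.4740, 1.6640, -0.0667)
ω' = ω + α·dt = (-1.1095, 0.8333, 0.2987)
Hamilton product q⊗(0,ω) = (0.1500000, -0.6278177, 0.4156856, 1.1621321)
updated quaternion q' = (0.7085, 0.4937, 0.5041, 0.0116)

p' = (-2.6380, 0.5300, 2.7820)
q' = (0.7085, 0.4937, 0.5041, 0.0116)
v' = (-1.9233, 1.5107, -0.8780)
ω' = (-1.1095, 0.8333, 0.2987)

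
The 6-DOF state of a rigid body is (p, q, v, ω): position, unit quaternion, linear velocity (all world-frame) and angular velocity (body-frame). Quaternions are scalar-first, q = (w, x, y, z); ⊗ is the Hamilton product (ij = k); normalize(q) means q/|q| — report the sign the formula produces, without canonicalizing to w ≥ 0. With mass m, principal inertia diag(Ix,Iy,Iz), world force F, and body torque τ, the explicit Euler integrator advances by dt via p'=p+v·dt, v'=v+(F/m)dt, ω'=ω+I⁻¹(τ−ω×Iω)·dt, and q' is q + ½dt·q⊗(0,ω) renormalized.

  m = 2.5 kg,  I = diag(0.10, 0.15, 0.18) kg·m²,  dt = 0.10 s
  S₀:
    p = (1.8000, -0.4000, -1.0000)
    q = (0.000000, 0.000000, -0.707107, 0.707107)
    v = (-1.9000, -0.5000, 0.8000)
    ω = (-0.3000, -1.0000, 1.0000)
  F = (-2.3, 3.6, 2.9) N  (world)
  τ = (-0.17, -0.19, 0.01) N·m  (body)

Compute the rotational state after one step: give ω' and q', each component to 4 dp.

ω' = (-0.4400, -1.1427, 0.9972)
q' = (-0.0705, 0.0000, -0.7158, 0.6947)

ω×(Iω) gyroscopic = (-0.0300, 0.0240, 0.0150)
angular accel α = (-1.4000, -1.4267, -0.0278)
new body rate ω' = (-0.4400, -1.1427, 0.9972)
2q̇ = q⊗(0,ω) = (-1.4142140, 0.0000000, -0.2121321, -0.2121321)
updated quaternion q' = (-0.0705, 0.0000, -0.7158, 0.6947)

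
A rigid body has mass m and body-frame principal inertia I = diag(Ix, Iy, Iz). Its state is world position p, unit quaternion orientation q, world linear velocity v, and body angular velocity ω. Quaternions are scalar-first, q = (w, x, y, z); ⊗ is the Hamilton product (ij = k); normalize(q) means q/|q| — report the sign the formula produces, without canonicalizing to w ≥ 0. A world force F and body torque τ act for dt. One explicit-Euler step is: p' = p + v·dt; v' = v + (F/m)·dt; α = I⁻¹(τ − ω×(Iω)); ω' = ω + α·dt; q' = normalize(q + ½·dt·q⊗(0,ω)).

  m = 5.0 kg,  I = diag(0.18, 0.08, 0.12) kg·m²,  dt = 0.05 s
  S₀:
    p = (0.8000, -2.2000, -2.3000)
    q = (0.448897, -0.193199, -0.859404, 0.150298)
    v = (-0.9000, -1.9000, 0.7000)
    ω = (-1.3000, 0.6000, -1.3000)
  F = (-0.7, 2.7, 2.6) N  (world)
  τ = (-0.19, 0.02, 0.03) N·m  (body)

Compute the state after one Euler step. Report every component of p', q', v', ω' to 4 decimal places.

precession coupling ω×(Iω) = (-0.0312, 0.1014, 0.0780)
angular accel α = (-0.8822, -1.0175, -0.4000)
ω + α·dt = (-1.3441, 0.5491, -1.3200)
Hamilton product q⊗(0,ω) = (0.4598711, 0.4434803, -0.1772079, -1.8167107)
q + ½dt·q⊗(0,ω), renormalized = (0.4599, -0.1819, -0.8628, 0.1048)
linear accel F/m = (-0.1400, 0.5400, 0.5200)
p' = p + v·dt = (0.7550, -2.2950, -2.2650)
v' = v + a·dt = (-0.9070, -1.8730, 0.7260)

p' = (0.7550, -2.2950, -2.2650)
q' = (0.4599, -0.1819, -0.8628, 0.1048)
v' = (-0.9070, -1.8730, 0.7260)
ω' = (-1.3441, 0.5491, -1.3200)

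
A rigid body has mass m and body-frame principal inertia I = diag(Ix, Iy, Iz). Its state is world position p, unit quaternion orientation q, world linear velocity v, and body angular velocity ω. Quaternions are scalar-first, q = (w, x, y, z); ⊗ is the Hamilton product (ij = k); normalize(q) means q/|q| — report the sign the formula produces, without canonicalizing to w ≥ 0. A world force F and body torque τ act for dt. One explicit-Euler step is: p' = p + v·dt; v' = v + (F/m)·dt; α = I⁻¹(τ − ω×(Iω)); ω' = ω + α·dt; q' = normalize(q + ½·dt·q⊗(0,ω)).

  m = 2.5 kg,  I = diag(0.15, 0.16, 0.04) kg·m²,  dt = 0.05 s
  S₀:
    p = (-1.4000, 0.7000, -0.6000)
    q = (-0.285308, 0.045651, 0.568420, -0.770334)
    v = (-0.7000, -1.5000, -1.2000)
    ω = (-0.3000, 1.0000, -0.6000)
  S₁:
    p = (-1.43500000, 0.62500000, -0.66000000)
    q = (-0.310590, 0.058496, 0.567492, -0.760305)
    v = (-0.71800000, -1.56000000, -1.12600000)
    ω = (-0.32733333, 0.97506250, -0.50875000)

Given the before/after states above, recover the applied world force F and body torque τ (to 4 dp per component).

velocity change Δv = (-0.01800000, -0.06000000, 0.07400000)
applied force F = (-0.9000, -3.0000, 3.7000)
ω₁ − ω₀ = (-0.02733333, -0.02493750, 0.09125000)
precession coupling = (0.0720, 0.0198, -0.0030)
τ = I·(Δω/dt) + ω₀×(Iω₀) = (-0.0100, -0.0600, 0.0700)

F = (-0.9000, -3.0000, 3.7000)
τ = (-0.0100, -0.0600, 0.0700)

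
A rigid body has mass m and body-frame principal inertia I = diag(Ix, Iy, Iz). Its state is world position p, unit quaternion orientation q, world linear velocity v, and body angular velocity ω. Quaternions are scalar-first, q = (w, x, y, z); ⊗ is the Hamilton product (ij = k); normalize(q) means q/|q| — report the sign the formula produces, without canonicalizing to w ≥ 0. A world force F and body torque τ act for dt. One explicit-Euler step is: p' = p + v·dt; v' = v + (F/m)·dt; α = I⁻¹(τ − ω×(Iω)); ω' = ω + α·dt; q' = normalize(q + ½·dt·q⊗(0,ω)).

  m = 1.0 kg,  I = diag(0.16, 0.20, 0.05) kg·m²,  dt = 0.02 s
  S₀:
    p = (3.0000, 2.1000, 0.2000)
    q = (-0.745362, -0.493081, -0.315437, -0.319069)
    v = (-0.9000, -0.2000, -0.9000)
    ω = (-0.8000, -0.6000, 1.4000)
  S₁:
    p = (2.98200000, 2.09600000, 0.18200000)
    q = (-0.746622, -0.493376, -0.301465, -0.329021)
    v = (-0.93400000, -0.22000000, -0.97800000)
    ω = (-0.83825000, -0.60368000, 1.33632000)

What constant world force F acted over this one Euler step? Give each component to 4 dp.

velocity change Δv = (-0.03400000, -0.02000000, -0.07800000)
applied force F = (-1.7000, -1.0000, -3.9000)

F = (-1.7000, -1.0000, -3.9000)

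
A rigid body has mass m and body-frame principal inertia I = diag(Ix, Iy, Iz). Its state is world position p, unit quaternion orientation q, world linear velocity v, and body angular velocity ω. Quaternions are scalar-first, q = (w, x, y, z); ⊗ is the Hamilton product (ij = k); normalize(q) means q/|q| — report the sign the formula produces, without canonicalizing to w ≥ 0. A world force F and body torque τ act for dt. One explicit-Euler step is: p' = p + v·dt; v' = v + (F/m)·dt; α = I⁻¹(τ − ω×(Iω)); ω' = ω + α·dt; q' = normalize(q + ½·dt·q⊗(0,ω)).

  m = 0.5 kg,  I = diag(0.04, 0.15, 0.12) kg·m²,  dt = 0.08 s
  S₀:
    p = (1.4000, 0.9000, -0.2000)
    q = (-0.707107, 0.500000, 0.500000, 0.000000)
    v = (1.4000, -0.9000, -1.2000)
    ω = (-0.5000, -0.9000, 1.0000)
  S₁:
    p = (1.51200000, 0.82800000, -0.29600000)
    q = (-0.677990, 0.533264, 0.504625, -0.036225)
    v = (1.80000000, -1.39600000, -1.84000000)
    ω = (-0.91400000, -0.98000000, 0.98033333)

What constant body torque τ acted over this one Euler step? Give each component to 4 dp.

τ = (-0.1800, -0.1100, 0.0200)

rate change Δω = (-0.41400000, -0.08000000, -0.01966667)
I·α + gyro = (-0.1800, -0.1100, 0.0200)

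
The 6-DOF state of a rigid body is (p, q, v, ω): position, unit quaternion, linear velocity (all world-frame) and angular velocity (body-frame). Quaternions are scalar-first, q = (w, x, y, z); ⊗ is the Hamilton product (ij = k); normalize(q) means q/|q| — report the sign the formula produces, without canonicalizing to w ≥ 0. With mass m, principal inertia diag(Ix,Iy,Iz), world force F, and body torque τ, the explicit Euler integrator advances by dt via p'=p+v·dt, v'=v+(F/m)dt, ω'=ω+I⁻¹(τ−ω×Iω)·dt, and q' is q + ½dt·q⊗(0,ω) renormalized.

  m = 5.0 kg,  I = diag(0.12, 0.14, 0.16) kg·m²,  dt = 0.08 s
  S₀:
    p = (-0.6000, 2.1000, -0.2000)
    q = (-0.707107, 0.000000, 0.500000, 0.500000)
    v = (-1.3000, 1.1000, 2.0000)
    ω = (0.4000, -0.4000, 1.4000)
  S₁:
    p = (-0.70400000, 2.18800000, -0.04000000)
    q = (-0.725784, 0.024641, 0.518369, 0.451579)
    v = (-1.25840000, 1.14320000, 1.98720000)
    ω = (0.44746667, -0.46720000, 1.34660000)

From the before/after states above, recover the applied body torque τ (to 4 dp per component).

rate change Δω = (0.04746667, -0.06720000, -0.05340000)
τ = I·(Δω/dt) + ω₀×(Iω₀) = (0.0600, -0.1400, -0.1100)

τ = (0.0600, -0.1400, -0.1100)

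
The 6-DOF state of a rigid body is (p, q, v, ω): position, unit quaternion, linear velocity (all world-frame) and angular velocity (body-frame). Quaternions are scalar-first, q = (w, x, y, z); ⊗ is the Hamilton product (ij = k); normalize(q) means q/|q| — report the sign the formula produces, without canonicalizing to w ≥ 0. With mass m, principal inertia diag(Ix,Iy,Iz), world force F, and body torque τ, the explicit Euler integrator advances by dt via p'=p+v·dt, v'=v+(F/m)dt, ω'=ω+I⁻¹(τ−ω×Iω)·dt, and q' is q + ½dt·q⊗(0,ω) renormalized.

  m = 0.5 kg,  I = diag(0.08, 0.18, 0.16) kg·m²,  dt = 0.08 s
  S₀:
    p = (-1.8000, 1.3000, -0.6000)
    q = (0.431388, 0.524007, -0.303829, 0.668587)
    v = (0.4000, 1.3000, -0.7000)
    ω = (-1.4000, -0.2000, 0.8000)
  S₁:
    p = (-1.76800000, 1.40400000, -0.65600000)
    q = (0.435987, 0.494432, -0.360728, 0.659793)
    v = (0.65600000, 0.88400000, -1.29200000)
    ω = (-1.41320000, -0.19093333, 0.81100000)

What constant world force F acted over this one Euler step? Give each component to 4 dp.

Δv = v₁−v₀ = (0.25600000, -0.41600000, -0.59200000)
m·(v₁−v₀)/dt = (1.6000, -2.6000, -3.7000)

F = (1.6000, -2.6000, -3.7000)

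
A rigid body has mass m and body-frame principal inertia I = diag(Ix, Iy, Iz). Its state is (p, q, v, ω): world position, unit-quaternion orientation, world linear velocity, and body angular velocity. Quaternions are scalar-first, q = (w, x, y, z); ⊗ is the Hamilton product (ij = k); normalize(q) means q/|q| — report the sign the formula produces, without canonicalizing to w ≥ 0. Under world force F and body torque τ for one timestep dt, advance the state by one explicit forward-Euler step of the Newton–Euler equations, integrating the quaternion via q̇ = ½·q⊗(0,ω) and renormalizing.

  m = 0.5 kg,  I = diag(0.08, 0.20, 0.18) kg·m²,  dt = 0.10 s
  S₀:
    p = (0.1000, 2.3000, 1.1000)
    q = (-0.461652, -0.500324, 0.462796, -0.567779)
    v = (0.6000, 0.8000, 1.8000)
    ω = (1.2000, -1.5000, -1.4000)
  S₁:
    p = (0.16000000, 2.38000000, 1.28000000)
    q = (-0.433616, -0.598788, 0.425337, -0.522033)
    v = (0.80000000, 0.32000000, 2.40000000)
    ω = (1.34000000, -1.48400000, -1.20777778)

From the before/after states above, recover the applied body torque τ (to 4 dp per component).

rate change Δω = (0.14000000, 0.01600000, 0.19222222)
ω₀×(Iω₀) = (-0.0420, 0.1680, -0.2160)
τ = I·(Δω/dt) + ω₀×(Iω₀) = (0.0700, 0.2000, 0.1300)

τ = (0.0700, 0.2000, 0.1300)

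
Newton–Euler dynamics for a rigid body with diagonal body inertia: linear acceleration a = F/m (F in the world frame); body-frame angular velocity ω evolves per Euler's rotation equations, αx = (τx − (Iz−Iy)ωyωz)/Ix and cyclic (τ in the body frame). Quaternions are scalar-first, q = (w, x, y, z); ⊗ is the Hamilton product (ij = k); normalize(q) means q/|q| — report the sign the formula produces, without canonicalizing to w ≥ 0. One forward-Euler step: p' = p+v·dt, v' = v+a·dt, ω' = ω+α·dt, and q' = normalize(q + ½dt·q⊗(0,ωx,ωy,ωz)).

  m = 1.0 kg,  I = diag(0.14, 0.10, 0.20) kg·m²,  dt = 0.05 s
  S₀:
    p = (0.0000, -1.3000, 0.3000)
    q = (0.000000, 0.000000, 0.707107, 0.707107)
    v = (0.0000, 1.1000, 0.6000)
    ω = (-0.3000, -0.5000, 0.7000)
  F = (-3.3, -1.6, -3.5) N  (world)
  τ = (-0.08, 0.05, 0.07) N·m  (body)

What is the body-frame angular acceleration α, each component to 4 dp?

precession coupling ω×(Iω) = (-0.0350, 0.0126, -0.0060)
α = I⁻¹(τ − ω×Iω) = (-0.3214, 0.3740, 0.3800)

α = (-0.3214, 0.3740, 0.3800)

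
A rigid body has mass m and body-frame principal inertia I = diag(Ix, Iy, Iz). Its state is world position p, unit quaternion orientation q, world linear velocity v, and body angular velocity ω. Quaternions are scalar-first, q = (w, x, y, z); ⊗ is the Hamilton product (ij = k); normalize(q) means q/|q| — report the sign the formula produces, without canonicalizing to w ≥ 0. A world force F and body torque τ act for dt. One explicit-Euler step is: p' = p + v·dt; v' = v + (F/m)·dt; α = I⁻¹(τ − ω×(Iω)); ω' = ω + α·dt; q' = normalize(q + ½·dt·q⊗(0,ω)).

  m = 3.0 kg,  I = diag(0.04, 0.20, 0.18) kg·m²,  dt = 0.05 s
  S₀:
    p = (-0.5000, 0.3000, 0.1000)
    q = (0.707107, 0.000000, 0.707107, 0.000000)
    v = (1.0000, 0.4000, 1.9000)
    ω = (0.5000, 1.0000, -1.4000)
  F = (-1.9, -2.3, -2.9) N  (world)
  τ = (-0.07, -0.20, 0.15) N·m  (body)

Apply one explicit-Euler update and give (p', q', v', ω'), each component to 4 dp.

p' = (-0.4500, 0.3200, 0.1950)
q' = (0.6887, -0.0159, 0.7241, -0.0336)
v' = (0.9683, 0.3617, 1.8517)
ω' = (0.3775, 0.9255, -1.3806)

a = (-0.6333, -0.7667, -0.9667)
new position p' = (-0.4500, 0.3200, 0.1950)
v + (F/m)dt = (0.9683, 0.3617, 1.8517)
gyro term ω×Iω = (0.0280, 0.0980, 0.0800)
angular accel α = (-2.4500, -1.4900, 0.3889)
ω + α·dt = (0.3775, 0.9255, -1.3806)
q⊗(0,ω) = (-0.7071070, -0.6363963, 0.7071070, -1.3435033)
q' = normalize(q + ½dt·q⊗(0,ω)) = (0.6887, -0.0159, 0.7241, -0.0336)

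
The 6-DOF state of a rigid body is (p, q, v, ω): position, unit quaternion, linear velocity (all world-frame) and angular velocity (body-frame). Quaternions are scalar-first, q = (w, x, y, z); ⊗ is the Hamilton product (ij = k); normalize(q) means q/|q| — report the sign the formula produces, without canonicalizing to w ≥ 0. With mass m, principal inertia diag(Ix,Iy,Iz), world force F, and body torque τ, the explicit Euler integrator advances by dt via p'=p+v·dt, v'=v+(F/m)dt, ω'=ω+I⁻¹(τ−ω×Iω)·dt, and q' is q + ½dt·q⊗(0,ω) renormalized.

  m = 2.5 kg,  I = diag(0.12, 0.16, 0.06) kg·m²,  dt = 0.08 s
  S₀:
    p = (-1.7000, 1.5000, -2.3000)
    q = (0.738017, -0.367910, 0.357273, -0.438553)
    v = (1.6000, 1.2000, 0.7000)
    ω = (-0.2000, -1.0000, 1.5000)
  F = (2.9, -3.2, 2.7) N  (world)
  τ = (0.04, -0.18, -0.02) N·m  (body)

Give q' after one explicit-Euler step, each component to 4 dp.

q⊗(0,ω) = (0.9415205, -0.0502469, -0.0984414, 1.5463901)
q + ½dt·q⊗(0,ω), renormalized = (0.7736, -0.3690, 0.3524, -0.3757)

q' = (0.7736, -0.3690, 0.3524, -0.3757)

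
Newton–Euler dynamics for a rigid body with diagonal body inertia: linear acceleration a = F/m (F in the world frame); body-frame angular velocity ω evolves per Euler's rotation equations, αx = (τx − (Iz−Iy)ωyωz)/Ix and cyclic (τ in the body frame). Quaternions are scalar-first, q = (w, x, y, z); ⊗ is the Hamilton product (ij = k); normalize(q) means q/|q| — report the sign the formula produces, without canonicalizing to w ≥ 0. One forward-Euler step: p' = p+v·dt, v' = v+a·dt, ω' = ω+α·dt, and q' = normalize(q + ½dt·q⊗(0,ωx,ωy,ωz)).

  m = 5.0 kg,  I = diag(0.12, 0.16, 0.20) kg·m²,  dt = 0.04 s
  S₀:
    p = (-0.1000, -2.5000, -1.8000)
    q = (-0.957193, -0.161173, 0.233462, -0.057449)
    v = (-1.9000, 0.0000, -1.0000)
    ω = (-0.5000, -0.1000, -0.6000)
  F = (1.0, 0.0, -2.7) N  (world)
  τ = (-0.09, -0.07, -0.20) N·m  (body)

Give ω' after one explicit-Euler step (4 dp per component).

ω' = (-0.5308, -0.1115, -0.6404)

gyro term ω×Iω = (0.0024, -0.0240, 0.0020)
angular accel α = (-0.7700, -0.2875, -1.0100)
ω + α·dt = (-0.5308, -0.1115, -0.6404)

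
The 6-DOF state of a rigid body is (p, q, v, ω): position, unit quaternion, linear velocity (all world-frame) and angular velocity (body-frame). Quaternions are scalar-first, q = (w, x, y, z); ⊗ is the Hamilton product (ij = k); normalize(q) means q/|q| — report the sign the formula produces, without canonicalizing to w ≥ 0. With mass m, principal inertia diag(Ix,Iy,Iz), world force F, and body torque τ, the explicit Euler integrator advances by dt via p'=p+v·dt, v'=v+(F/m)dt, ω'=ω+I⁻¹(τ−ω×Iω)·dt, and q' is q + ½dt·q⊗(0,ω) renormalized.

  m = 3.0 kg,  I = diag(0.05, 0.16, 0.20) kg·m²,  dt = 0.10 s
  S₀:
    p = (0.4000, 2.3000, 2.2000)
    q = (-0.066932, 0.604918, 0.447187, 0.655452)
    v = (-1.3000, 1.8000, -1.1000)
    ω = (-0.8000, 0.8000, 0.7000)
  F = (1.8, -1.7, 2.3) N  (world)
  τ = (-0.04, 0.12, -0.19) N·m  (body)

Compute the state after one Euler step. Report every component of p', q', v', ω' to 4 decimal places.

p' = (0.2700, 2.4800, 2.0900)
q' = (-0.0834, 0.5957, 0.3962, 0.6937)
v' = (-1.2400, 1.7433, -1.0233)
ω' = (-0.9248, 0.8225, 0.6402)

ω×(Iω) gyroscopic = (0.0224, 0.0840, -0.0704)
(τ − ω×Iω)/I = (-1.2480, 0.2250, -0.5980)
ω + α·dt = (-0.9248, 0.8225, 0.6402)
Hamilton product q⊗(0,ω) = (-0.3326316, -0.1577851, -1.0013498, 0.7948316)
q' = normalize(q + ½dt·q⊗(0,ω)) = (-0.0834, 0.5957, 0.3962, 0.6937)
linear accel F/m = (0.6000, -0.5667, 0.7667)
p + v·dt = (0.2700, 2.4800, 2.0900)
new velocity v' = (-1.2400, 1.7433, -1.0233)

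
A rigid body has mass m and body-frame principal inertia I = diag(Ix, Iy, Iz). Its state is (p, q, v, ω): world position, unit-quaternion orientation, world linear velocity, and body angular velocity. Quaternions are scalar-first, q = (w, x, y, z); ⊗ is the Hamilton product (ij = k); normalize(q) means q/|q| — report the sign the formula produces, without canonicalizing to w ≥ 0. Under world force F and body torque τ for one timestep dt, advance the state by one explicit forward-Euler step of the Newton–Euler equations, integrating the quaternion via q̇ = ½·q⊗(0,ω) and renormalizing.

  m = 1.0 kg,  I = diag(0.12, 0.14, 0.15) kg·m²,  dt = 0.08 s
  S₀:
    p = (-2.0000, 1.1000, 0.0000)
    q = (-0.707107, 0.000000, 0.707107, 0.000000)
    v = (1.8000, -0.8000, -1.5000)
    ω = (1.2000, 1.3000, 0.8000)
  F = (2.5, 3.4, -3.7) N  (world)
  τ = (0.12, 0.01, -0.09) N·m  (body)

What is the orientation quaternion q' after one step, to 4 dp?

q' = (-0.7416, -0.0113, 0.6683, -0.0564)

2q̇ = q⊗(0,ω) = (-0.9192391, -0.2828428, -0.9192391, -1.4142140)
updated quaternion q' = (-0.7416, -0.0113, 0.6683, -0.0564)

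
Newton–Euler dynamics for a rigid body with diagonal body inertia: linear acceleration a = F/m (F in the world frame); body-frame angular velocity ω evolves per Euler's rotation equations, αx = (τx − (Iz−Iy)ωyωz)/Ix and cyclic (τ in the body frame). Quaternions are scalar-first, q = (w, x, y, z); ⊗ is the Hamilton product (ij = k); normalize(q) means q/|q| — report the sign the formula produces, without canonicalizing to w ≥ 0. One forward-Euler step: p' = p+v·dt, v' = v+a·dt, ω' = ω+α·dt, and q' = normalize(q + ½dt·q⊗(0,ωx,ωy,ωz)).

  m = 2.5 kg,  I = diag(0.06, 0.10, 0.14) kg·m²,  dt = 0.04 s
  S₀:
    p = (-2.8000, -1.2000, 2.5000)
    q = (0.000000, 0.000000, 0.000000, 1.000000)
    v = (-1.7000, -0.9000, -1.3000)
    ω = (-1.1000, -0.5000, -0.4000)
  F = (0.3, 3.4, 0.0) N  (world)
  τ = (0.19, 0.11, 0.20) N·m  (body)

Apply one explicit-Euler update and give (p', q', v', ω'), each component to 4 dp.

α = I⁻¹(τ − ω×Iω) = (3.0333, 1.4520, 1.2714)
ω' = ω + α·dt = (-0.9787, -0.4419, -0.3491)
Hamilton product q⊗(0,ω) = (0.4000000, 0.5000000, -1.1000000, 0.0000000)
q + ½dt·q⊗(0,ω), renormalized = (0.0080, 0.0100, -0.0220, 0.9997)
a = F/m = (0.1200, 1.3600, 0.0000)
p' = p + v·dt = (-2.8680, -1.2360, 2.4480)
v + (F/m)dt = (-1.6952, -0.8456, -1.3000)

p' = (-2.8680, -1.2360, 2.4480)
q' = (0.0080, 0.0100, -0.0220, 0.9997)
v' = (-1.6952, -0.8456, -1.3000)
ω' = (-0.9787, -0.4419, -0.3491)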